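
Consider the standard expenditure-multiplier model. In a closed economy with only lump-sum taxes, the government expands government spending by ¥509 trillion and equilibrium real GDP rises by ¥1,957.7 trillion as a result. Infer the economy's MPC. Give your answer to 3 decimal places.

Implied spending multiplier k = ΔY/ΔG = 1,957.7/509 ≈ 3.8462.
Since k = 1/(1 − MPC), MPC = 1 − 1/k = 1 − ΔG/ΔY = 1 − 509/1,957.7 ≈ 0.740.

0.740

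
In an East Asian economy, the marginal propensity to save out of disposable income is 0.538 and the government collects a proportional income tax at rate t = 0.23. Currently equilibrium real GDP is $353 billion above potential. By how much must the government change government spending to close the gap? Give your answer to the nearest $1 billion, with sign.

−$227 billion

MPC = 1 − MPS = 1 − 0.538 = 0.462.
Spending multiplier = 1/(1 − c(1−t)) = 1/(1 − 0.462×0.77) = 1/0.64426 ≈ 1.552.
Need ΔY = −$353 billion, so ΔG = ΔY/k = (−$353 billion) × 0.64426 ≈ −$227 billion.
The government should cut government spending by $227 billion.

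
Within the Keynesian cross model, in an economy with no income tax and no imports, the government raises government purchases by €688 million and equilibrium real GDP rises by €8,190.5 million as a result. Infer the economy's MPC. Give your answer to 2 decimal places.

0.92

Implied spending multiplier k = ΔY/ΔG = 8,190.5/688 ≈ 11.9048.
Since k = 1/(1 − MPC), MPC = 1 − 1/k = 1 − ΔG/ΔY = 1 − 688/8,190.5 ≈ 0.92.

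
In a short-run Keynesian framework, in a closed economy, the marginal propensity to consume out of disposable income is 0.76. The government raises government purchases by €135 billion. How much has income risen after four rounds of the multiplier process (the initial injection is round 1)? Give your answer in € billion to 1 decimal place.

Round 1 adds ΔG = €135 billion; each later round is MPC = 0.76 times the previous.
After 4 rounds: 135 + 102.6 + 77.976 + 59.26176 = ΔG·(1 − c^4)/(1 − c) = 135 × (1 − 0.33362176)/0.24 ≈ €374.8 billion.

€374.8 billion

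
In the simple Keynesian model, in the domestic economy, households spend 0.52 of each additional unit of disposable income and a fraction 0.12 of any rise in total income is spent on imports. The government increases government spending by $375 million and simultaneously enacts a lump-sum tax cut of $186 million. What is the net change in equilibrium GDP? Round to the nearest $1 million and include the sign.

+$786 million

Expenditure multiplier = 1/(1 − c + m) = 1/(1 − 0.52 + 0.12) = 1/0.6 ≈ 1.667.
ΔG contributes k·ΔG = (+$375 million) / 0.6 = +$625 million.
ΔT of −$186 million changes first-round spending by −c·ΔT = +$96.72 million, contributing k·(−c·ΔT) = (+$96.72 million) / 0.6 = +$161.2 million.
Net ΔY = k(ΔG − c·ΔT) = (+$471.72 million) / 0.6 ≈ +$786 million.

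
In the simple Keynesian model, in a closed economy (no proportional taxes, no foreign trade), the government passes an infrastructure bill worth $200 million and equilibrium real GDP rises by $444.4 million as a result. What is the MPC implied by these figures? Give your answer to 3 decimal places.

0.550

Implied spending multiplier k = ΔY/ΔG = 444.4/200 = 2.222.
Since k = 1/(1 − MPC), MPC = 1 − 1/k = 1 − ΔG/ΔY = 1 − 200/444.4 ≈ 0.550.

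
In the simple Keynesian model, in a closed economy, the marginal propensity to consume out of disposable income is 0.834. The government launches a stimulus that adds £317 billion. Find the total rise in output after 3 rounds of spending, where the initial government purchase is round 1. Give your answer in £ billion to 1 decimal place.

£801.9 billion

Round 1 adds ΔG = £317 billion; each later round is MPC = 0.834 times the previous.
After 3 rounds: 317 + 264.378 + 220.491252 = ΔG·(1 − c^3)/(1 − c) = 317 × (1 − 0.580093704)/0.166 ≈ £801.9 billion.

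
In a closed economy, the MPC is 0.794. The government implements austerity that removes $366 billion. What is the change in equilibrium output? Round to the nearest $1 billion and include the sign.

Expenditure multiplier = 1/(1 − MPC) = 1/(1 − 0.794) = 1/0.206 ≈ 4.854.
ΔY = k × ΔG = (−$366 billion) / 0.206 ≈ −$1,777 billion.

−$1,777 billion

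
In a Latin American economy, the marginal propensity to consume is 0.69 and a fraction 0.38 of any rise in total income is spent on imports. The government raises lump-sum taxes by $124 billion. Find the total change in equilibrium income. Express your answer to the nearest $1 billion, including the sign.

−$124 billion

A lump-sum tax change of +$124 billion shifts disposable income by −$124 billion; first-round consumption changes by −c × ΔT = −0.69 × (+$124 billion) = −$85.56 billion.
Expenditure multiplier = 1/(1 − c + m) = 1/(1 − 0.69 + 0.38) = 1/0.69 ≈ 1.449.
The tax multiplier is −c × k = −1, so ΔY = k × (−c·ΔT) = (−$85.56 billion) / 0.69 = −$124 billion.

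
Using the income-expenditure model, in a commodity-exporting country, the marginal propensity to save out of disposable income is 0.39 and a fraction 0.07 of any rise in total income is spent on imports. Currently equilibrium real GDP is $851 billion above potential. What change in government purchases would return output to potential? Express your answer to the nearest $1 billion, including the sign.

−$391 billion

MPC = 1 − MPS = 1 − 0.39 = 0.61.
Spending multiplier = 1/(1 − c + m) = 1/(1 − 0.61 + 0.07) = 1/0.46 ≈ 2.174.
Need ΔY = −$851 billion, so ΔG = ΔY/k = (−$851 billion) × 0.46 ≈ −$391 billion.
The government should cut government purchases by $391 billion.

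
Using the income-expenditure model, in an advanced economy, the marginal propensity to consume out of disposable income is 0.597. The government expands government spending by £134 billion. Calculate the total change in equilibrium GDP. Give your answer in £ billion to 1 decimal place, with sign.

+£332.5 billion

Expenditure multiplier = 1/(1 − MPC) = 1/(1 − 0.597) = 1/0.403 ≈ 2.481.
ΔY = k × ΔG = (+£134 billion) / 0.403 ≈ +£332.5 billion.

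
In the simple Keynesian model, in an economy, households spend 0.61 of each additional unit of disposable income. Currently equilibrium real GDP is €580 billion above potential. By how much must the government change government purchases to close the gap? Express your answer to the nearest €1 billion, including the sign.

−€226 billion

Spending multiplier = 1/(1 − MPC) = 1/(1 − 0.61) = 1/0.39 ≈ 2.564.
Need ΔY = −€580 billion, so ΔG = ΔY/k = (−€580 billion) × 0.39 ≈ −€226 billion.
The government should cut government purchases by €226 billion.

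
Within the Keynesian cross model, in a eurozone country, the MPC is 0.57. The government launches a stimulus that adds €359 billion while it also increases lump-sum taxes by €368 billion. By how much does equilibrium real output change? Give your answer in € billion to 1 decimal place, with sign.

+€347.1 billion

Expenditure multiplier = 1/(1 − MPC) = 1/(1 − 0.57) = 1/0.43 ≈ 2.326.
ΔG contributes k·ΔG = (+€359 billion) / 0.43 ≈ +€834.9 billion.
ΔT of +€368 billion changes first-round spending by −c·ΔT = −€209.76 billion, contributing k·(−c·ΔT) = (−€209.76 billion) / 0.43 ≈ −€487.8 billion.
Net ΔY = k(ΔG − c·ΔT) = (+€149.24 billion) / 0.43 ≈ +€347.1 billion.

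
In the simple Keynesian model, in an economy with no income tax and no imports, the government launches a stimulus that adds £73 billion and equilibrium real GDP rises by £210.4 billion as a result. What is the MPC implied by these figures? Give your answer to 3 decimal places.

Implied spending multiplier k = ΔY/ΔG = 210.4/73 ≈ 2.8822.
Since k = 1/(1 − MPC), MPC = 1 − 1/k = 1 − ΔG/ΔY = 1 − 73/210.4 ≈ 0.653.

0.653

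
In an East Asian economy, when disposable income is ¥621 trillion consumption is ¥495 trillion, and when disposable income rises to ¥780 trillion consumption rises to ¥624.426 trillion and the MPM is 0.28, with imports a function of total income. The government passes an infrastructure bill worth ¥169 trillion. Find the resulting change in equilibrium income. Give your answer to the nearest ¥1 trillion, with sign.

+¥363 trillion

MPC = ΔC/ΔYd = (624.426 − 495)/(780 − 621) = 129.426/159 = 0.814.
Spending multiplier = 1/(1 − c + m) = 1/(1 − 0.814 + 0.28) = 1/0.466 ≈ 2.146.
ΔY = k × ΔG = (+¥169 trillion) / 0.466 ≈ +¥363 trillion.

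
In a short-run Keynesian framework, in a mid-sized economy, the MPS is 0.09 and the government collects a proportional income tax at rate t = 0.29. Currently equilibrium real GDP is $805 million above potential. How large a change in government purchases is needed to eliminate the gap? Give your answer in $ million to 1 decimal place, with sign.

−$284.9 million

MPC = 1 − MPS = 1 − 0.09 = 0.91.
Spending multiplier = 1/(1 − c(1−t)) = 1/(1 − 0.91×0.71) = 1/0.3539 ≈ 2.826.
Need ΔY = −$805 million, so ΔG = ΔY/k = (−$805 million) × 0.3539 ≈ −$284.9 million.
The government should cut government purchases by $284.9 million.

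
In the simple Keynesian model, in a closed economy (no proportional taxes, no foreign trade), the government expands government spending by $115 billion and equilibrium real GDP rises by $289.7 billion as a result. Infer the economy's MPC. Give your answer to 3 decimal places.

Implied spending multiplier k = ΔY/ΔG = 289.7/115 ≈ 2.5191.
Since k = 1/(1 − MPC), MPC = 1 − 1/k = 1 − ΔG/ΔY = 1 − 115/289.7 ≈ 0.603.

0.603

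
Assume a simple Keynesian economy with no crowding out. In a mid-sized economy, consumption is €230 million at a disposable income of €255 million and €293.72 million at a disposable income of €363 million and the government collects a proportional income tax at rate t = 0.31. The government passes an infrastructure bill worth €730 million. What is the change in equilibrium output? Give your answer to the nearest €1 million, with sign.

MPC = ΔC/ΔYd = (293.72 − 230)/(363 − 255) = 63.72/108 = 0.59.
Government-spending multiplier = 1/(1 − c(1−t)) = 1/(1 − 0.59×0.69) = 1/0.5929 ≈ 1.687.
ΔY = k × ΔG = (+€730 million) / 0.5929 ≈ +€1,231 million.

+€1,231 million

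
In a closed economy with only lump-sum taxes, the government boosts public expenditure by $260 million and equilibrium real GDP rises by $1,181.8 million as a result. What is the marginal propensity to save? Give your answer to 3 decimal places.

0.220

Implied spending multiplier k = ΔY/ΔG = 1,181.8/260 ≈ 4.5454.
Since k = 1/(1 − MPC), MPC = 1 − 1/k = 1 − ΔG/ΔY = 1 − 260/1,181.8 ≈ 0.780.
MPS = 1 − MPC = 0.220.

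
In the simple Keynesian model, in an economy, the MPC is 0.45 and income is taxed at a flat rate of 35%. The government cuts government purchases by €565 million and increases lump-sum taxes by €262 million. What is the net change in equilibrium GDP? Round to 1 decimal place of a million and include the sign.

−€965.2 million

Expenditure multiplier = 1/(1 − c(1−t)) = 1/(1 − 0.45×0.65) = 1/0.7075 ≈ 1.413.
ΔG contributes k·ΔG = (−€565 million) / 0.7075 ≈ −€798.6 million.
ΔT of +€262 million changes first-round spending by −c·ΔT = −€117.9 million, contributing k·(−c·ΔT) = (−€117.9 million) / 0.7075 ≈ −€166.6 million.
Net ΔY = k(ΔG − c·ΔT) = (−€682.9 million) / 0.7075 ≈ −€965.2 million.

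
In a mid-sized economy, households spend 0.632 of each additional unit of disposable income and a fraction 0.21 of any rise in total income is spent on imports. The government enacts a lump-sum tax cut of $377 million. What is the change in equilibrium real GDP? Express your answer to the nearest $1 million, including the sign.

A lump-sum tax change of −$377 million shifts disposable income by +$377 million; first-round consumption changes by −c × ΔT = −0.632 × (−$377 million) = +$238.264 million.
Expenditure multiplier = 1/(1 − c + m) = 1/(1 − 0.632 + 0.21) = 1/0.578 ≈ 1.73.
The tax multiplier is −c × k ≈ −1.093, so ΔY = k × (−c·ΔT) = (+$238.264 million) / 0.578 ≈ +$412 million.

+$412 million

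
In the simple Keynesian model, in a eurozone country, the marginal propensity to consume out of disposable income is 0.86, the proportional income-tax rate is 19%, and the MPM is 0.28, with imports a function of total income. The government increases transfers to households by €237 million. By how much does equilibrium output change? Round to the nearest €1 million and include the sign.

+€349 million

The transfer change shifts disposable income by +€237 million, so first-round consumption changes by c·ΔTR = 0.86 × (+€237 million) = +€203.82 million.
Expenditure multiplier = 1/(1 − c(1−t) + m) = 1/(1 − 0.86×0.81 + 0.28) = 1/0.5834 ≈ 1.714.
The transfer multiplier is c × k ≈ 1.474, so ΔY = k × (c·ΔTR) = (+€203.82 million) / 0.5834 ≈ +€349 million.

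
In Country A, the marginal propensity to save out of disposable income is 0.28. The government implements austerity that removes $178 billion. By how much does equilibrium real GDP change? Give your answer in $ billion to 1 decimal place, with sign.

MPC = 1 − MPS = 1 − 0.28 = 0.72.
Spending multiplier = 1/(1 − MPC) = 1/(1 − 0.72) = 1/0.28 ≈ 3.571.
ΔY = k × ΔG = (−$178 billion) / 0.28 ≈ −$635.7 billion.

−$635.7 billion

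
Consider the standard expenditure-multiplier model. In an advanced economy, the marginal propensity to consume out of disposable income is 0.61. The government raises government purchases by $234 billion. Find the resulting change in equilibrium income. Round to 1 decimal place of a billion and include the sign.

+$600.0 billion

Expenditure multiplier = 1/(1 − MPC) = 1/(1 − 0.61) = 1/0.39 ≈ 2.564.
ΔY = k × ΔG = (+$234 billion) / 0.39 = +$600 billion.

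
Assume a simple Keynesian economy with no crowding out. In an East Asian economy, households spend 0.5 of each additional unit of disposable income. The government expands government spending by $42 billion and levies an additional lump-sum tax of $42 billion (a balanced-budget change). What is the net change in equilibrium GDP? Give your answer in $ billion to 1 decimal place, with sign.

Expenditure multiplier = 1/(1 − MPC) = 1/(1 − 0.5) = 1/0.5 = 2.
ΔG contributes k·ΔG = (+$42 billion) / 0.5 = +$84 billion.
ΔT of +$42 billion changes first-round spending by −c·ΔT = −$21 billion, contributing k·(−c·ΔT) = (−$21 billion) / 0.5 = −$42 billion.
With ΔG = ΔT and no other leakages, the balanced-budget multiplier is 1, so ΔY = ΔG = +$42 billion.

+$42.0 billion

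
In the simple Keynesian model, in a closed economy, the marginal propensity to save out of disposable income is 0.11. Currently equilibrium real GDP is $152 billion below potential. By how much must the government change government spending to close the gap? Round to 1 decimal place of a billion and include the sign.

+$16.7 billion

MPC = 1 − MPS = 1 − 0.11 = 0.89.
Spending multiplier = 1/(1 − MPC) = 1/(1 − 0.89) = 1/0.11 ≈ 9.091.
Need ΔY = +$152 billion, so ΔG = ΔY/k = (+$152 billion) × 0.11 ≈ +$16.7 billion.
The government should increase government spending by $16.7 billion.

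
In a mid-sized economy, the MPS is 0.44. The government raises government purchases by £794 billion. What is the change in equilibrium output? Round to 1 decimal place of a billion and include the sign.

+£1,804.5 billion

MPC = 1 − MPS = 1 − 0.44 = 0.56.
Government-spending multiplier = 1/(1 − MPC) = 1/(1 − 0.56) = 1/0.44 ≈ 2.273.
ΔY = k × ΔG = (+£794 billion) / 0.44 ≈ +£1,804.5 billion.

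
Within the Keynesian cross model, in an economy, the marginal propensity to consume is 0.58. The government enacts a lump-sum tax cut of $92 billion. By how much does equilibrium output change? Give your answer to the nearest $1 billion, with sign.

A lump-sum tax change of −$92 billion shifts disposable income by +$92 billion; first-round consumption changes by −c × ΔT = −0.58 × (−$92 billion) = +$53.36 billion.
Expenditure multiplier = 1/(1 − MPC) = 1/(1 − 0.58) = 1/0.42 ≈ 2.381.
The tax multiplier is −c × k ≈ −1.381, so ΔY = k × (−c·ΔT) = (+$53.36 billion) / 0.42 ≈ +$127 billion.

+$127 billion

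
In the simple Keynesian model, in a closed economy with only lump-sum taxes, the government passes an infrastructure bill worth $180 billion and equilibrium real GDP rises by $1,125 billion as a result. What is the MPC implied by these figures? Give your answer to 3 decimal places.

Implied spending multiplier k = ΔY/ΔG = 1,125/180 = 6.25.
Since k = 1/(1 − MPC), MPC = 1 − 1/k = 1 − ΔG/ΔY = 1 − 180/1,125 = 0.840.

0.840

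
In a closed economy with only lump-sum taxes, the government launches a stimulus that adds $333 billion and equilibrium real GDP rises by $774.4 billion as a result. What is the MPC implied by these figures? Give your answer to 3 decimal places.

0.570

Implied spending multiplier k = ΔY/ΔG = 774.4/333 ≈ 2.3255.
Since k = 1/(1 − MPC), MPC = 1 − 1/k = 1 − ΔG/ΔY = 1 − 333/774.4 ≈ 0.570.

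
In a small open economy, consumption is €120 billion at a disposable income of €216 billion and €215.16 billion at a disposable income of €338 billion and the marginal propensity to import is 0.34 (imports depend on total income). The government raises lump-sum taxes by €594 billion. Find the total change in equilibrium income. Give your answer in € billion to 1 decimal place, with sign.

MPC = ΔC/ΔYd = (215.16 − 120)/(338 − 216) = 95.16/122 = 0.78.
A lump-sum tax change of +€594 billion shifts disposable income by −€594 billion; first-round consumption changes by −c × ΔT = −0.78 × (+€594 billion) = −€463.32 billion.
Expenditure multiplier = 1/(1 − c + m) = 1/(1 − 0.78 + 0.34) = 1/0.56 ≈ 1.786.
The tax multiplier is −c × k ≈ −1.393, so ΔY = k × (−c·ΔT) = (−€463.32 billion) / 0.56 ≈ −€827.4 billion.

−€827.4 billion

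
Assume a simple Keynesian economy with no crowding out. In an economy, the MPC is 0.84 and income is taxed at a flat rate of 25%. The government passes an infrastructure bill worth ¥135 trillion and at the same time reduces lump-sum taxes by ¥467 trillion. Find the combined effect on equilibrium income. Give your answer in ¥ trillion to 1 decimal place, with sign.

Expenditure multiplier = 1/(1 − c(1−t)) = 1/(1 − 0.84×0.75) = 1/0.37 ≈ 2.703.
ΔG contributes k·ΔG = (+¥135 trillion) / 0.37 ≈ +¥364.9 trillion.
ΔT of −¥467 trillion changes first-round spending by −c·ΔT = +¥392.28 trillion, contributing k·(−c·ΔT) = (+¥392.28 trillion) / 0.37 ≈ +¥1,060.2 trillion.
Net ΔY = k(ΔG − c·ΔT) = (+¥527.28 trillion) / 0.37 ≈ +¥1,425.1 trillion.

+¥1,425.1 trillion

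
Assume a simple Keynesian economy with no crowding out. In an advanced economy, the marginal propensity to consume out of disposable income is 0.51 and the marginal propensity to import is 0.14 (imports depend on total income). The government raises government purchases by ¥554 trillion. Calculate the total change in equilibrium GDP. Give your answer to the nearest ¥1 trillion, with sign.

Government-spending multiplier = 1/(1 − c + m) = 1/(1 − 0.51 + 0.14) = 1/0.63 ≈ 1.587.
ΔY = k × ΔG = (+¥554 trillion) / 0.63 ≈ +¥879 trillion.

+¥879 trillion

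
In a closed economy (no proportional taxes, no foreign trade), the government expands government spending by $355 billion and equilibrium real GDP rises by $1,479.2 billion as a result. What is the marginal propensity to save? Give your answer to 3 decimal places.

0.240

Implied spending multiplier k = ΔY/ΔG = 1,479.2/355 ≈ 4.1668.
Since k = 1/(1 − MPC), MPC = 1 − 1/k = 1 − ΔG/ΔY = 1 − 355/1,479.2 ≈ 0.760.
MPS = 1 − MPC = 0.240.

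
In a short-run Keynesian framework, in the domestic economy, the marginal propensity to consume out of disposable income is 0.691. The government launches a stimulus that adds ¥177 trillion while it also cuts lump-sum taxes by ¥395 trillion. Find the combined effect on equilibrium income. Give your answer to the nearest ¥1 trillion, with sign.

Expenditure multiplier = 1/(1 − MPC) = 1/(1 − 0.691) = 1/0.309 ≈ 3.236.
ΔG contributes k·ΔG = (+¥177 trillion) / 0.309 ≈ +¥572.8 trillion.
ΔT of −¥395 trillion changes first-round spending by −c·ΔT = +¥272.945 trillion, contributing k·(−c·ΔT) = (+¥272.945 trillion) / 0.309 ≈ +¥883.3 trillion.
Net ΔY = k(ΔG − c·ΔT) = (+¥449.945 trillion) / 0.309 ≈ +¥1,456 trillion.

+¥1,456 trillion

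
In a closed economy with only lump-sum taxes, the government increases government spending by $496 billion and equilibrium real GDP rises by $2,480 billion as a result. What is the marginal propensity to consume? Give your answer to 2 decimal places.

0.80

Implied spending multiplier k = ΔY/ΔG = 2,480/496 = 5.
Since k = 1/(1 − MPC), MPC = 1 − 1/k = 1 − ΔG/ΔY = 1 − 496/2,480 = 0.80.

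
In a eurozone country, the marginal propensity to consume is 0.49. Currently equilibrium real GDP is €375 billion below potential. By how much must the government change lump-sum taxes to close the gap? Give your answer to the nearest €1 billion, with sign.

Spending multiplier = 1/(1 − MPC) = 1/(1 − 0.49) = 1/0.51 ≈ 1.961.
Tax multiplier = −c·k = −0.49/0.51 ≈ −0.961. Need ΔY = +€375 billion, so ΔT = ΔY/(−c·k) = −(+€375 billion) × 0.51 / 0.49 ≈ −€390 billion.
The government should cut lump-sum taxes by €390 billion.

−€390 billion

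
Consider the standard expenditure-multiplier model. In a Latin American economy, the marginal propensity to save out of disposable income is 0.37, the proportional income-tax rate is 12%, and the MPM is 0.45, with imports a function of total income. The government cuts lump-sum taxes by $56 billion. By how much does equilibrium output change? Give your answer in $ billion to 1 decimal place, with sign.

+$39.4 billion

MPC = 1 − MPS = 1 − 0.37 = 0.63.
A lump-sum tax change of −$56 billion shifts disposable income by +$56 billion; first-round consumption changes by −c × ΔT = −0.63 × (−$56 billion) = +$35.28 billion.
Expenditure multiplier = 1/(1 − c(1−t) + m) = 1/(1 − 0.63×0.88 + 0.45) = 1/0.8956 ≈ 1.117.
The tax multiplier is −c × k ≈ −0.703, so ΔY = k × (−c·ΔT) = (+$35.28 billion) / 0.8956 ≈ +$39.4 billion.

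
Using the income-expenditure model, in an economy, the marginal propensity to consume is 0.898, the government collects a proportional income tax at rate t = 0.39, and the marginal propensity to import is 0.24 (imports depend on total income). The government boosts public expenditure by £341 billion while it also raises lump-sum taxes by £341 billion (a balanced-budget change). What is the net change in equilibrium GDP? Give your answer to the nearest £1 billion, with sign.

Expenditure multiplier = 1/(1 − c(1−t) + m) = 1/(1 − 0.898×0.61 + 0.24) = 1/0.69222 ≈ 1.445.
ΔG contributes k·ΔG = (+£341 billion) / 0.69222 ≈ +£492.6 billion.
ΔT of +£341 billion changes first-round spending by −c·ΔT = −£306.218 billion, contributing k·(−c·ΔT) = (−£306.218 billion) / 0.69222 ≈ −£442.4 billion.
Net ΔY = k(ΔG − c·ΔT) = (+£34.782 billion) / 0.69222 ≈ +£50 billion.

+£50 billion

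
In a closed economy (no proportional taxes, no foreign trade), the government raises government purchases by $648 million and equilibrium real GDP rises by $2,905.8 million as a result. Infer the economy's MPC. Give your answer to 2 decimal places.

0.78

Implied spending multiplier k = ΔY/ΔG = 2,905.8/648 ≈ 4.4843.
Since k = 1/(1 − MPC), MPC = 1 − 1/k = 1 − ΔG/ΔY = 1 − 648/2,905.8 ≈ 0.78.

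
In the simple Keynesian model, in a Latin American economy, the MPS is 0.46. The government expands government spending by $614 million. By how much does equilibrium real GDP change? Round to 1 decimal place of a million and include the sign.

MPC = 1 − MPS = 1 − 0.46 = 0.54.
Government-spending multiplier = 1/(1 − MPC) = 1/(1 − 0.54) = 1/0.46 ≈ 2.174.
ΔY = k × ΔG = (+$614 million) / 0.46 ≈ +$1,334.8 million.

+$1,334.8 million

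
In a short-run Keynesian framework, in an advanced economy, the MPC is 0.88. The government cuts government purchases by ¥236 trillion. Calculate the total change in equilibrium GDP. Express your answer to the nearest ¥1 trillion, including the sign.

Expenditure multiplier = 1/(1 − MPC) = 1/(1 − 0.88) = 1/0.12 ≈ 8.333.
ΔY = k × ΔG = (−¥236 trillion) / 0.12 ≈ −¥1,967 trillion.

−¥1,967 trillion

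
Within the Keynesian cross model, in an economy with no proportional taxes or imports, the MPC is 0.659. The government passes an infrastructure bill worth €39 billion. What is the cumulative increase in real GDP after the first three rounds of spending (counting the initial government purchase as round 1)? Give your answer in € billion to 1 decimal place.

Round 1 adds ΔG = €39 billion; each later round is MPC = 0.659 times the previous.
After 3 rounds: 39 + 25.701 + 16.936959 = ΔG·(1 − c^3)/(1 − c) = 39 × (1 − 0.286191179)/0.341 ≈ €81.6 billion.

€81.6 billion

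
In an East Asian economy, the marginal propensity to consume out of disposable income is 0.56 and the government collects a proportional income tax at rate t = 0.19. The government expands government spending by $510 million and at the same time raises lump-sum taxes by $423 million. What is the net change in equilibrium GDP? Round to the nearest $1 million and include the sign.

+$500 million

Expenditure multiplier = 1/(1 − c(1−t)) = 1/(1 − 0.56×0.81) = 1/0.5464 ≈ 1.83.
ΔG contributes k·ΔG = (+$510 million) / 0.5464 ≈ +$933.4 million.
ΔT of +$423 million changes first-round spending by −c·ΔT = −$236.88 million, contributing k·(−c·ΔT) = (−$236.88 million) / 0.5464 ≈ −$433.5 million.
Net ΔY = k(ΔG − c·ΔT) = (+$273.12 million) / 0.5464 ≈ +$500 million.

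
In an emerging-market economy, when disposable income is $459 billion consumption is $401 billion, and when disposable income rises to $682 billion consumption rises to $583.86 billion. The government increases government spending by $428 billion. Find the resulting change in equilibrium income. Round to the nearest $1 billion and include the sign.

+$2,378 billion

MPC = ΔC/ΔYd = (583.86 − 401)/(682 − 459) = 182.86/223 = 0.82.
Spending multiplier = 1/(1 − MPC) = 1/(1 − 0.82) = 1/0.18 ≈ 5.556.
ΔY = k × ΔG = (+$428 billion) / 0.18 ≈ +$2,378 billion.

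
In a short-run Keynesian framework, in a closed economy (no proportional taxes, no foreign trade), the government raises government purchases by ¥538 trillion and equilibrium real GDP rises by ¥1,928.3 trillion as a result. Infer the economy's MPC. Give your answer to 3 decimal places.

Implied spending multiplier k = ΔY/ΔG = 1,928.3/538 ≈ 3.5842.
Since k = 1/(1 − MPC), MPC = 1 − 1/k = 1 − ΔG/ΔY = 1 − 538/1,928.3 ≈ 0.721.

0.721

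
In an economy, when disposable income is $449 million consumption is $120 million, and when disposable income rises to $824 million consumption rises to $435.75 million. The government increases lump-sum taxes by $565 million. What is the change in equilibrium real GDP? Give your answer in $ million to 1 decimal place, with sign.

−$3,010.9 million

MPC = ΔC/ΔYd = (435.75 − 120)/(824 − 449) = 315.75/375 = 0.842.
A lump-sum tax change of +$565 million shifts disposable income by −$565 million; first-round consumption changes by −c × ΔT = −0.842 × (+$565 million) = −$475.73 million.
Expenditure multiplier = 1/(1 − MPC) = 1/(1 − 0.842) = 1/0.158 ≈ 6.329.
The tax multiplier is −c × k ≈ −5.329, so ΔY = k × (−c·ΔT) = (−$475.73 million) / 0.158 ≈ −$3,010.9 million.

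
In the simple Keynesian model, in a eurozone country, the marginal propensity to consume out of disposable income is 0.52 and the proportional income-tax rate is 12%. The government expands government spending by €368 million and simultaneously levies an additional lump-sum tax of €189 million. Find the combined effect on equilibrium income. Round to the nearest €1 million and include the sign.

+€497 million

Expenditure multiplier = 1/(1 − c(1−t)) = 1/(1 − 0.52×0.88) = 1/0.5424 ≈ 1.844.
ΔG contributes k·ΔG = (+€368 million) / 0.5424 ≈ +€678.5 million.
ΔT of +€189 million changes first-round spending by −c·ΔT = −€98.28 million, contributing k·(−c·ΔT) = (−€98.28 million) / 0.5424 ≈ −€181.2 million.
Net ΔY = k(ΔG − c·ΔT) = (+€269.72 million) / 0.5424 ≈ +€497 million.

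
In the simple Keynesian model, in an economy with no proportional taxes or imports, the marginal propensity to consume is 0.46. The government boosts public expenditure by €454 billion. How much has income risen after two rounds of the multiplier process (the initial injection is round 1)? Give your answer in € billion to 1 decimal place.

Round 1 adds ΔG = €454 billion; each later round is MPC = 0.46 times the previous.
After 2 rounds: 454 + 208.84 = ΔG·(1 − c^2)/(1 − c) = 454 × (1 − 0.2116)/0.54 ≈ €662.8 billion.

€662.8 billion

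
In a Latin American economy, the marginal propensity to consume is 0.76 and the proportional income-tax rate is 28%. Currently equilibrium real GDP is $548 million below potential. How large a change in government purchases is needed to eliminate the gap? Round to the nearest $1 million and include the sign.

Spending multiplier = 1/(1 − c(1−t)) = 1/(1 − 0.76×0.72) = 1/0.4528 ≈ 2.208.
Need ΔY = +$548 million, so ΔG = ΔY/k = (+$548 million) × 0.4528 ≈ +$248 million.
The government should increase government purchases by $248 million.

+$248 million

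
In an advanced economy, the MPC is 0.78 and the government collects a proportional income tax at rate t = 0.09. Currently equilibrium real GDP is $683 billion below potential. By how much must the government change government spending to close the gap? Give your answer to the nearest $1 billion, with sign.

+$198 billion

Spending multiplier = 1/(1 − c(1−t)) = 1/(1 − 0.78×0.91) = 1/0.2902 ≈ 3.446.
Need ΔY = +$683 billion, so ΔG = ΔY/k = (+$683 billion) × 0.2902 ≈ +$198 billion.
The government should increase government spending by $198 billion.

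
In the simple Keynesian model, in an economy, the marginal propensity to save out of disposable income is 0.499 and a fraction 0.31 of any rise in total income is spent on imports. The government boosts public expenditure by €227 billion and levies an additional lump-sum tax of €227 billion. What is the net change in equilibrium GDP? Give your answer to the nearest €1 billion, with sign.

+€140 billion

MPC = 1 − MPS = 1 − 0.499 = 0.501.
Expenditure multiplier = 1/(1 − c + m) = 1/(1 − 0.501 + 0.31) = 1/0.809 ≈ 1.236.
ΔG contributes k·ΔG = (+€227 billion) / 0.809 ≈ +€280.6 billion.
ΔT of +€227 billion changes first-round spending by −c·ΔT = −€113.727 billion, contributing k·(−c·ΔT) = (−€113.727 billion) / 0.809 ≈ −€140.6 billion.
Net ΔY = k(ΔG − c·ΔT) = (+€113.273 billion) / 0.809 ≈ +€140 billion.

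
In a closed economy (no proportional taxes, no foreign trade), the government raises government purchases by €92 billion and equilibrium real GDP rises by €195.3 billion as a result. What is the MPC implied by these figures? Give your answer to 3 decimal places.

0.529

Implied spending multiplier k = ΔY/ΔG = 195.3/92 ≈ 2.1228.
Since k = 1/(1 − MPC), MPC = 1 − 1/k = 1 − ΔG/ΔY = 1 − 92/195.3 ≈ 0.529.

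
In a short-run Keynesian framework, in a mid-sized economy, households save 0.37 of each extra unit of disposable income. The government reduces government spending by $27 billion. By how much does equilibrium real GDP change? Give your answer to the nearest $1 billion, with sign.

−$73 billion

MPC = 1 − MPS = 1 − 0.37 = 0.63.
Expenditure multiplier = 1/(1 − MPC) = 1/(1 − 0.63) = 1/0.37 ≈ 2.703.
ΔY = k × ΔG = (−$27 billion) / 0.37 ≈ −$73 billion.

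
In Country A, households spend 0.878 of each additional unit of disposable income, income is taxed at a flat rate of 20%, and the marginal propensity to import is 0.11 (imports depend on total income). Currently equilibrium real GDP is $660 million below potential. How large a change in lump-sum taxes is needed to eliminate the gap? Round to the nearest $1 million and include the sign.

−$306 million

Spending multiplier = 1/(1 − c(1−t) + m) = 1/(1 − 0.878×0.8 + 0.11) = 1/0.4076 ≈ 2.453.
Tax multiplier = −c·k = −0.878/0.4076 ≈ −2.154. Need ΔY = +$660 million, so ΔT = ΔY/(−c·k) = −(+$660 million) × 0.4076 / 0.878 ≈ −$306 million.
The government should cut lump-sum taxes by $306 million.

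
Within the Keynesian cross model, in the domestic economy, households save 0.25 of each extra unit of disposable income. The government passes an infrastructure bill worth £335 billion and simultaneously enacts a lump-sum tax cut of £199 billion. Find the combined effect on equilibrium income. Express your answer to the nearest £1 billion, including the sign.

MPC = 1 − MPS = 1 − 0.25 = 0.75.
Expenditure multiplier = 1/(1 − MPC) = 1/(1 − 0.75) = 1/0.25 = 4.
ΔG contributes k·ΔG = (+£335 billion) / 0.25 = +£1,340 billion.
ΔT of −£199 billion changes first-round spending by −c·ΔT = +£149.25 billion, contributing k·(−c·ΔT) = (+£149.25 billion) / 0.25 = +£597 billion.
Net ΔY = k(ΔG − c·ΔT) = (+£484.25 billion) / 0.25 = +£1,937 billion.

+£1,937 billion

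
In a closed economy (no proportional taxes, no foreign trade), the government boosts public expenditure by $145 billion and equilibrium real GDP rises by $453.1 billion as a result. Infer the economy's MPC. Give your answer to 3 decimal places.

Implied spending multiplier k = ΔY/ΔG = 453.1/145 ≈ 3.1248.
Since k = 1/(1 − MPC), MPC = 1 − 1/k = 1 − ΔG/ΔY = 1 − 145/453.1 ≈ 0.680.

0.680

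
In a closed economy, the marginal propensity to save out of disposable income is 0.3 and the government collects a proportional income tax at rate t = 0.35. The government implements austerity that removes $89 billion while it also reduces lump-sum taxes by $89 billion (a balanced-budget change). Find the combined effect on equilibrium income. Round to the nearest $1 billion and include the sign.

MPC = 1 − MPS = 1 − 0.3 = 0.7.
Expenditure multiplier = 1/(1 − c(1−t)) = 1/(1 − 0.7×0.65) = 1/0.545 ≈ 1.835.
ΔG contributes k·ΔG = (−$89 billion) / 0.545 ≈ −$163.3 billion.
ΔT of −$89 billion changes first-round spending by −c·ΔT = +$62.3 billion, contributing k·(−c·ΔT) = (+$62.3 billion) / 0.545 ≈ +$114.3 billion.
Net ΔY = k(ΔG − c·ΔT) = (−$26.7 billion) / 0.545 ≈ −$49 billion.

−$49 billion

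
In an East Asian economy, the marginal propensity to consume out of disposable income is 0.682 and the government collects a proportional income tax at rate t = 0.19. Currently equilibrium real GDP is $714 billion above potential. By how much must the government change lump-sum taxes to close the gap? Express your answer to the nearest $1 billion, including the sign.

+$469 billion

Spending multiplier = 1/(1 − c(1−t)) = 1/(1 − 0.682×0.81) = 1/0.44758 ≈ 2.234.
Tax multiplier = −c·k = −0.682/0.44758 ≈ −1.524. Need ΔY = −$714 billion, so ΔT = ΔY/(−c·k) = −(−$714 billion) × 0.44758 / 0.682 ≈ +$469 billion.
The government should raise lump-sum taxes by $469 billion.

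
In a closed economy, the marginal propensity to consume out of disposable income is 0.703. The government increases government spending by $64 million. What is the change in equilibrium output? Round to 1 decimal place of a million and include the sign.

+$215.5 million

Expenditure multiplier = 1/(1 − MPC) = 1/(1 − 0.703) = 1/0.297 ≈ 3.367.
ΔY = k × ΔG = (+$64 million) / 0.297 ≈ +$215.5 million.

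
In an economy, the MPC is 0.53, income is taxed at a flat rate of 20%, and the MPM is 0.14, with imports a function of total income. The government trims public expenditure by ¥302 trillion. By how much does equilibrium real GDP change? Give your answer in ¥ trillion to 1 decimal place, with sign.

Government-spending multiplier = 1/(1 − c(1−t) + m) = 1/(1 − 0.53×0.8 + 0.14) = 1/0.716 ≈ 1.397.
ΔY = k × ΔG = (−¥302 trillion) / 0.716 ≈ −¥421.8 trillion.

−¥421.8 trillion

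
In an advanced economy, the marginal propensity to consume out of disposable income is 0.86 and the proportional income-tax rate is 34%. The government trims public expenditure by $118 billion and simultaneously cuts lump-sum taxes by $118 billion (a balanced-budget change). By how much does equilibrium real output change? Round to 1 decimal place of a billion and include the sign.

−$38.2 billion

Expenditure multiplier = 1/(1 − c(1−t)) = 1/(1 − 0.86×0.66) = 1/0.4324 ≈ 2.313.
ΔG contributes k·ΔG = (−$118 billion) / 0.4324 ≈ −$272.9 billion.
ΔT of −$118 billion changes first-round spending by −c·ΔT = +$101.48 billion, contributing k·(−c·ΔT) = (+$101.48 billion) / 0.4324 ≈ +$234.7 billion.
Net ΔY = k(ΔG − c·ΔT) = (−$16.52 billion) / 0.4324 ≈ −$38.2 billion.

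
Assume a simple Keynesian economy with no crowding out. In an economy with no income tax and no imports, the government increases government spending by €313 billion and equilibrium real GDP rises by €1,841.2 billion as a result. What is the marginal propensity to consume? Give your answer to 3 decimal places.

Implied spending multiplier k = ΔY/ΔG = 1,841.2/313 ≈ 5.8824.
Since k = 1/(1 − MPC), MPC = 1 − 1/k = 1 − ΔG/ΔY = 1 − 313/1,841.2 ≈ 0.830.

0.830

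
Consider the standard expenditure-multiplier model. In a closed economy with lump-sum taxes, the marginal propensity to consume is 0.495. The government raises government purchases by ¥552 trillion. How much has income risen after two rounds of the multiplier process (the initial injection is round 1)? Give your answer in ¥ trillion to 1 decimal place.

Round 1 adds ΔG = ¥552 trillion; each later round is MPC = 0.495 times the previous.
After 2 rounds: 552 + 273.24 = ΔG·(1 − c^2)/(1 − c) = 552 × (1 − 0.245025)/0.505 ≈ ¥825.2 trillion.

¥825.2 trillion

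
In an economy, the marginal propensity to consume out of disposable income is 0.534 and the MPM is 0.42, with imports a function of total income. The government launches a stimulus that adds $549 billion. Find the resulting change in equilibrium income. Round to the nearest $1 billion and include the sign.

Government-spending multiplier = 1/(1 − c + m) = 1/(1 − 0.534 + 0.42) = 1/0.886 ≈ 1.129.
ΔY = k × ΔG = (+$549 billion) / 0.886 ≈ +$620 billion.

+$620 billion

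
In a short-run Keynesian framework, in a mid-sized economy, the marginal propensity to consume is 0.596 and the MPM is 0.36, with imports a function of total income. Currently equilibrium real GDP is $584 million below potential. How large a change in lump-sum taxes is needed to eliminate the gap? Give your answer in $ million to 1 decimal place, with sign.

Spending multiplier = 1/(1 − c + m) = 1/(1 − 0.596 + 0.36) = 1/0.764 ≈ 1.309.
Tax multiplier = −c·k = −0.596/0.764 ≈ −0.78. Need ΔY = +$584 million, so ΔT = ΔY/(−c·k) = −(+$584 million) × 0.764 / 0.596 ≈ −$748.6 million.
The government should cut lump-sum taxes by $748.6 million.

−$748.6 million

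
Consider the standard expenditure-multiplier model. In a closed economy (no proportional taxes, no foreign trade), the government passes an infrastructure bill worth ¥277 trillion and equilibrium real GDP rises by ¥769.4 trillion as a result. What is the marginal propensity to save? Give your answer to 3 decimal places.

0.360

Implied spending multiplier k = ΔY/ΔG = 769.4/277 ≈ 2.7776.
Since k = 1/(1 − MPC), MPC = 1 − 1/k = 1 − ΔG/ΔY = 1 − 277/769.4 ≈ 0.640.
MPS = 1 − MPC = 0.360.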